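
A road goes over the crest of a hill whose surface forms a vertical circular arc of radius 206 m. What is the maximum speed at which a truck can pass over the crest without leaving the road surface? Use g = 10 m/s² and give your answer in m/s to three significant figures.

At the crest the centre of the circle is below the truck, so the net downward (centripetal) force is mg − N = mv²/r.
The truck leaves the road when N → 0, giving v_max = √(g r) = √(10.0 × 206) = 45.39 m/s.

45.4 m/s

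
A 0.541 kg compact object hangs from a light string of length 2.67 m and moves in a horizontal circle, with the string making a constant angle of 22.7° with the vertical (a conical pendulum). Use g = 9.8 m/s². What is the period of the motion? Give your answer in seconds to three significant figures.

r = L sinθ = 1.030 m. From T sinθ = mω²r and T cosθ = mg: tanθ = ω²r/g, so ω² = g tanθ / r = g/(L cosθ).
ω = √(g/(L cosθ)) = √(9.8/(2.67 × 0.9225)) = √3.979 = 1.995 rad/s.
Period = 2π/ω = 3.150 s.

3.15 s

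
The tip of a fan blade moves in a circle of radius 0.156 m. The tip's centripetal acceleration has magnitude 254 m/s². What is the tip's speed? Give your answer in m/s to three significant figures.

a_c = v²/r ⇒ v = √(a_c · r) = √(254 × 0.156) = √39.62 = 6.295 m/s.

6.29 m/s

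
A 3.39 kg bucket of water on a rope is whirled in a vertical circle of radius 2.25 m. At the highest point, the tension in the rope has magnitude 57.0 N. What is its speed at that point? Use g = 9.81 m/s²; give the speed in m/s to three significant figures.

7.74 m/s

At the top, T + mg = mv²/r, so v = √(r(T/m + g)) = √(2.25 × (57.0/3.39 + 9.81)) = √(2.25 × 26.62) = √59.90 = 7.740 m/s.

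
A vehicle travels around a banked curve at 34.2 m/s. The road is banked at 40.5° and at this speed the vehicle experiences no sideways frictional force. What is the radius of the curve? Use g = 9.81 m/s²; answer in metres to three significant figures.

Frictionless banking: tanθ = v²/(rg), so r = v²/(g tanθ).
r = (34.2)²/(9.81 × tan 40.5°) = 1170/(9.81 × 0.8541) = 1170/8.379 = 139.6 m.

140 m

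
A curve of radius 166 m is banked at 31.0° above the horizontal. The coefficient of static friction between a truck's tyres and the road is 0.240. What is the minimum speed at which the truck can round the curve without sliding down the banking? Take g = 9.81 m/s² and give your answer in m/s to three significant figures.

22.7 m/s

At the minimum speed, friction acts up the slope at its limiting value f = μN. Radially (horizontal, toward centre): N sinθ − μN cosθ = mv²/r. Vertically: N cosθ + μN sinθ = mg.
Dividing: v² = r g (sinθ − μcosθ)/(cosθ + μsinθ).
sinθ − μcosθ = 0.5150 − 0.240×0.8572 = 0.3093; cosθ + μsinθ = 0.8572 + 0.240×0.5150 = 0.9808.
v² = 166 × 9.81 × 0.3093/0.9808 = 513.6 m²/s², so v = 22.66 m/s.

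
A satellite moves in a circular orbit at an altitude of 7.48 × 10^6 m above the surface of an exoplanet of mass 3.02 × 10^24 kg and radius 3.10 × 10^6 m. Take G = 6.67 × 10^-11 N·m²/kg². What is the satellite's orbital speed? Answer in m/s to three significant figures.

4360 m/s

Orbital radius r = R + h = 3.10 × 10^6 + 7.48 × 10^6 = 1.058 × 10^7 m.
Gravity supplies the centripetal force: G M m / r² = m v² / r, so v = √(GM/r).
v = √(6.67 × 10^-11 × 3.02 × 10^24 / 1.058 × 10^7) = √(1.904 × 10^7) = 4363 m/s.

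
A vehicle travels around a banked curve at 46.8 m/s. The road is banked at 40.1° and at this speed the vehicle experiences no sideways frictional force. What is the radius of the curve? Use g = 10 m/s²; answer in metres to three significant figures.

Frictionless banking: tanθ = v²/(rg), so r = v²/(g tanθ).
r = (46.8)²/(10.0 × tan 40.1°) = 2190/(10.0 × 0.8421) = 2190/8.421 = 260.1 m.

260 m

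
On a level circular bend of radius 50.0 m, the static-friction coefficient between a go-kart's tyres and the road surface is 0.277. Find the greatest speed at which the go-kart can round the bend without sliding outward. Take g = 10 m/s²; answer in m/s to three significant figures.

On a flat curve, static friction is the only horizontal force, so it must supply the full centripetal force: μ_s m g = m v²/r.
Mass cancels: v_max = √(μ_s g r) = √(0.277 × 10.0 × 50.0) = √138.5 = 11.77 m/s.

11.8 m/s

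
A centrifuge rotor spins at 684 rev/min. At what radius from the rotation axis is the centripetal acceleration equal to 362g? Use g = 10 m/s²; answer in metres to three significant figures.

ω = 684 rev/min × 2π/60 = 71.63 rad/s.
a_c = ω²r = 362g ⇒ r = 362 × 10.0 / (71.63)² = 3620/5131 = 0.7056 m.

0.706 m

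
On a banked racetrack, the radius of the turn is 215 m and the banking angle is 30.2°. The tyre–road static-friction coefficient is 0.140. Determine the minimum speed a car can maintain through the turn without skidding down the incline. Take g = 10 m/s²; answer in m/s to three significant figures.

At the minimum speed, friction acts up the slope at its limiting value f = μN. Radially (horizontal, toward centre): N sinθ − μN cosθ = mv²/r. Vertically: N cosθ + μN sinθ = mg.
Dividing: v² = r g (sinθ − μcosθ)/(cosθ + μsinθ).
sinθ − μcosθ = 0.5030 − 0.140×0.8643 = 0.3820; cosθ + μsinθ = 0.8643 + 0.140×0.5030 = 0.9347.
v² = 215 × 10.0 × 0.3820/0.9347 = 878.7 m²/s², so v = 29.64 m/s.

29.6 m/s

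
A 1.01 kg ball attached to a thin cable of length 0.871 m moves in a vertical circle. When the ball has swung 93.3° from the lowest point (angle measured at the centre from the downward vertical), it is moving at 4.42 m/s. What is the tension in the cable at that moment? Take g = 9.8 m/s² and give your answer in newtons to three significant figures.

22.1 N

Take the radial direction toward the centre of the circle as positive. The component of the weight along the string toward the centre is −mg cos φ (φ measured from the bottom), so Newton's second law along the string gives T − mg cos φ = m v²/r.
cos 93.3° = -0.05756, so T = m(v²/r + g cos φ) = 1.01 × ((4.42)²/0.871 + 9.8 × -0.05756) = 1.01 × (22.43 + (-0.5641)) = 1.01 × 21.87 = 22.08 N.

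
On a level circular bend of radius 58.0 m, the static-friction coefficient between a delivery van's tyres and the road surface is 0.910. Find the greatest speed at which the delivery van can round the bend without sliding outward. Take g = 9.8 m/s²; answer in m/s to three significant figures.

On a flat curve, static friction is the only horizontal force, so it must supply the full centripetal force: μ_s m g = m v²/r.
Mass cancels: v_max = √(μ_s g r) = √(0.910 × 9.8 × 58.0) = √517.2 = 22.74 m/s.

22.7 m/s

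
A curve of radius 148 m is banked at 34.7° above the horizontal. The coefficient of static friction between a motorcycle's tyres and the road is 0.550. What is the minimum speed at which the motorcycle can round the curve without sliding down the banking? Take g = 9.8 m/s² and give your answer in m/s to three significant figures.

At the minimum speed, friction acts up the slope at its limiting value f = μN. Radially (horizontal, toward centre): N sinθ − μN cosθ = mv²/r. Vertically: N cosθ + μN sinθ = mg.
Dividing: v² = r g (sinθ − μcosθ)/(cosθ + μsinθ).
sinθ − μcosθ = 0.5693 − 0.550×0.8221 = 0.1171; cosθ + μsinθ = 0.8221 + 0.550×0.5693 = 1.135.
v² = 148 × 9.8 × 0.1171/1.135 = 149.6 m²/s², so v = 12.23 m/s.

12.2 m/s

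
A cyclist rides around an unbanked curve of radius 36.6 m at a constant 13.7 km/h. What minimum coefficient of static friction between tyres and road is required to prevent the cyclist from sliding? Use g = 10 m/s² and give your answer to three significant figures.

v = 13.7/3.6 = 3.806 m/s.
Friction provides the centripetal force: μ_s m g = m v²/r, so μ_s = v²/(g r) = (3.806)²/(10.0 × 36.6) = 14.48/366.0 = 0.03957.

0.0396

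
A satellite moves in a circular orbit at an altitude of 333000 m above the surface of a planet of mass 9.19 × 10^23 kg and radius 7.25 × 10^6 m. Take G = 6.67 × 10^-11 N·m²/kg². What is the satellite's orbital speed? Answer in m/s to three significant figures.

Orbital radius r = R + h = 7.25 × 10^6 + 333000 = 7.583 × 10^6 m.
Gravity supplies the centripetal force: G M m / r² = m v² / r, so v = √(GM/r).
v = √(6.67 × 10^-11 × 9.19 × 10^23 / 7.583 × 10^6) = √(8.084 × 10^6) = 2843 m/s.

2840 m/s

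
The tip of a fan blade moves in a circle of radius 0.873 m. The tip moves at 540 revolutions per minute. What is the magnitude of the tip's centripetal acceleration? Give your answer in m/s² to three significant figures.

ω = 540 rev/min × 2π/60 = 56.55 rad/s, so v = ωr = 56.55 × 0.873 = 49.37 m/s.
a_c = v²/r = (49.37)²/0.873 = 2437/0.873 = 2792 m/s².

2790 m/s²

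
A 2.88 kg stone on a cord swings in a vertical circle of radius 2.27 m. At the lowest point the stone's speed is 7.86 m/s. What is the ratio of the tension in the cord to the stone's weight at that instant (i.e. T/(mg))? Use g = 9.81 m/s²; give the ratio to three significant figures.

At the bottom, T − mg = mv²/r, so T = m(v²/r + g) and T/(mg) = v²/(rg) + 1 = (7.86)²/(2.27 × 9.81) + 1 = 2.774 + 1 = 3.774.

3.77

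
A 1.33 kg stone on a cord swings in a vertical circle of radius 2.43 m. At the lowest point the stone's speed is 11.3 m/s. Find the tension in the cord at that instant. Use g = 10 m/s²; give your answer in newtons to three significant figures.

At the lowest point, T points up (toward the centre) and the weight mg points down (away from the centre), so the net inward force is T − mg = mv²/r.
T = m(v²/r + g) = 1.33 × ((11.3)²/2.43 + 10.0) = 1.33 × (52.55 + 10.0) = 1.33 × 62.55 = 83.19 N.

83.2 N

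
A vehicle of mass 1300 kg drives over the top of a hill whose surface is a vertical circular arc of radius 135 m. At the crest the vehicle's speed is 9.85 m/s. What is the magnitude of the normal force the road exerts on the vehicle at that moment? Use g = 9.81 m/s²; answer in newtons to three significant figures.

At the crest the centripetal acceleration points downward (toward the centre of the arc), so mg − N = mv²/r.
N = m(g − v²/r) = 1300 × (9.81 − (9.85)²/135) = 1300 × (9.81 − 0.7187) = 1300 × 9.091 = 11820 N.

11800 N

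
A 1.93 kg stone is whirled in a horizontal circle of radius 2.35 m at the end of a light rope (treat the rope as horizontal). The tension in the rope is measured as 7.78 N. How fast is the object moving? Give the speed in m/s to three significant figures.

3.08 m/s

T = m v²/r ⇒ v = √(T r / m) = √(7.78 × 2.35 / 1.93) = √9.473 = 3.078 m/s.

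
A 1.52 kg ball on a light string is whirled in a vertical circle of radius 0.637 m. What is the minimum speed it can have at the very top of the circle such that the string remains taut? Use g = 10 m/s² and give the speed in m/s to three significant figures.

2.52 m/s

At the top, both weight mg and T point toward the centre: T + mg = mv²/r.
At minimum speed T → 0, so mg = mv_min²/r ⇒ v_min = √(g r) = √(10.0 × 0.637) = 2.524 m/s.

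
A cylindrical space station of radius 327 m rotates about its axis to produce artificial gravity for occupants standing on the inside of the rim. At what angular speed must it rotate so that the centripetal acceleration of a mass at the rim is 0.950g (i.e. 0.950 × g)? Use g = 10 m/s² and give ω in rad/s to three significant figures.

Centripetal acceleration a_c = ω²r. Setting ω²r = 0.950g:
ω = √(0.950g / r) = √(0.950 × 10.0 / 327) = √0.02905 = 0.1704 rad/s.

0.170 rad/s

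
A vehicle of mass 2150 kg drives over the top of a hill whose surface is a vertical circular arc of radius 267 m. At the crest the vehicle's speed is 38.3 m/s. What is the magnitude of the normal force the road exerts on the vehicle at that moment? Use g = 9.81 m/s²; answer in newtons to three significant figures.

At the crest the centripetal acceleration points downward (toward the centre of the arc), so mg − N = mv²/r.
N = m(g − v²/r) = 2150 × (9.81 − (38.3)²/267) = 2150 × (9.81 − 5.494) = 2150 × 4.316 = 9279 N.

9280 N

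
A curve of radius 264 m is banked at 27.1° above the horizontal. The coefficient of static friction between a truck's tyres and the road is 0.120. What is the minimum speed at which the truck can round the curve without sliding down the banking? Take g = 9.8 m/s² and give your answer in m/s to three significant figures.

At the minimum speed, friction acts up the slope at its limiting value f = μN. Radially (horizontal, toward centre): N sinθ − μN cosθ = mv²/r. Vertically: N cosθ + μN sinθ = mg.
Dividing: v² = r g (sinθ − μcosθ)/(cosθ + μsinθ).
sinθ − μcosθ = 0.4555 − 0.120×0.8902 = 0.3487; cosθ + μsinθ = 0.8902 + 0.120×0.4555 = 0.9449.
v² = 264 × 9.8 × 0.3487/0.9449 = 954.8 m²/s², so v = 30.90 m/s.

30.9 m/s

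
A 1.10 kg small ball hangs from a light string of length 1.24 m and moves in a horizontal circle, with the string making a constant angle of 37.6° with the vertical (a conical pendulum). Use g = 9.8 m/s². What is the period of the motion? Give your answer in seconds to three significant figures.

r = L sinθ = 0.7566 m. From T sinθ = mω²r and T cosθ = mg: tanθ = ω²r/g, so ω² = g tanθ / r = g/(L cosθ).
ω = √(g/(L cosθ)) = √(9.8/(1.24 × 0.7923)) = √9.975 = 3.158 rad/s.
Period = 2π/ω = 1.989 s.

1.99 s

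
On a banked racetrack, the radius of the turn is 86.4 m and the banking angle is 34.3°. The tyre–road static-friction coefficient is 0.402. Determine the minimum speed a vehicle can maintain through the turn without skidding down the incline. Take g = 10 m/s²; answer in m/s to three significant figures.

13.8 m/s

At the minimum speed, friction acts up the slope at its limiting value f = μN. Radially (horizontal, toward centre): N sinθ − μN cosθ = mv²/r. Vertically: N cosθ + μN sinθ = mg.
Dividing: v² = r g (sinθ − μcosθ)/(cosθ + μsinθ).
sinθ − μcosθ = 0.5635 − 0.402×0.8261 = 0.2314; cosθ + μsinθ = 0.8261 + 0.402×0.5635 = 1.053.
v² = 86.4 × 10.0 × 0.2314/1.053 = 190.0 m²/s², so v = 13.78 m/s.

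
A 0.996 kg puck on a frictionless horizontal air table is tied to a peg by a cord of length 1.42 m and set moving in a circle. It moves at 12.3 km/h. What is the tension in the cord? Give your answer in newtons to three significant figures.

8.19 N

v = 12.3 km/h = 12.3/3.6 = 3.417 m/s.
The tension is the only horizontal force, so it supplies the full centripetal force: T = m v²/r = 0.996 × (3.417)²/1.42 = 0.996 × 11.67/1.42 = 8.188 N.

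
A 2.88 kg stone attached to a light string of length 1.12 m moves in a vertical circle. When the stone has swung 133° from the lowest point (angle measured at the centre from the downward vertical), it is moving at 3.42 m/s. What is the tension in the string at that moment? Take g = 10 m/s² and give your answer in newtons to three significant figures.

10.4 N

Take the radial direction toward the centre of the circle as positive. The component of the weight along the string toward the centre is −mg cos φ (φ measured from the bottom), so Newton's second law along the string gives T − mg cos φ = m v²/r.
cos 133° = -0.6820, so T = m(v²/r + g cos φ) = 2.88 × ((3.42)²/1.12 + 10.0 × -0.6820) = 2.88 × (10.44 + (-6.820)) = 2.88 × 3.623 = 10.43 N.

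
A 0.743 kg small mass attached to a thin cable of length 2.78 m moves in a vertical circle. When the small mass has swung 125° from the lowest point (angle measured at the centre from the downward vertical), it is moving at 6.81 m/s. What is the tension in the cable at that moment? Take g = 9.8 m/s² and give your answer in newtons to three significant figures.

8.22 N

Take the radial direction toward the centre of the circle as positive. The component of the weight along the string toward the centre is −mg cos φ (φ measured from the bottom), so Newton's second law along the string gives T − mg cos φ = m v²/r.
cos 125° = -0.5736, so T = m(v²/r + g cos φ) = 0.743 × ((6.81)²/2.78 + 9.8 × -0.5736) = 0.743 × (16.68 + (-5.621)) = 0.743 × 11.06 = 8.218 N.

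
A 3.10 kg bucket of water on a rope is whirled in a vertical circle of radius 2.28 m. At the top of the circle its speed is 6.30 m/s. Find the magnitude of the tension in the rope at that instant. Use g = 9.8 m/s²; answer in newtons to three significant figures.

23.6 N

At the top, both T and the weight mg point inward (toward the centre), so T + mg = mv²/r.
T = m(v²/r − g) = 3.10 × ((6.30)²/2.28 − 9.8) = 3.10 × (17.41 − 9.8) = 3.10 × 7.608 = 23.58 N.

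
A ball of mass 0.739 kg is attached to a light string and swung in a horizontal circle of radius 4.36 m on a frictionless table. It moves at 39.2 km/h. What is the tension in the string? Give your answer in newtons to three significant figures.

v = 39.2 km/h = 39.2/3.6 = 10.89 m/s.
The tension is the only horizontal force, so it supplies the full centripetal force: T = m v²/r = 0.739 × (10.89)²/4.36 = 0.739 × 118.6/4.36 = 20.10 N.

20.1 N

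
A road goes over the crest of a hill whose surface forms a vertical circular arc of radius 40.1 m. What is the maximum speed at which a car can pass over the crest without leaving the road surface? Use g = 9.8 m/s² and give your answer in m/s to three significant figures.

19.8 m/s

At the crest the centre of the circle is below the car, so the net downward (centripetal) force is mg − N = mv²/r.
The car leaves the road when N → 0, giving v_max = √(g r) = √(9.8 × 40.1) = 19.82 m/s.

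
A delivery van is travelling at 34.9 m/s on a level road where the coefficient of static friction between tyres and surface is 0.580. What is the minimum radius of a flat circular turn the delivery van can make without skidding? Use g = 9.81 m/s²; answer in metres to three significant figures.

At the limit, μ_s m g = m v²/r, so r_min = v²/(μ_s g) = (34.9)²/(0.580 × 9.81) = 1218/5.690 = 214.1 m.

214 m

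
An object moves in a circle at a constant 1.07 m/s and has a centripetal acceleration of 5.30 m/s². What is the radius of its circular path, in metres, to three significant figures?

0.216 m

a_c = v²/r ⇒ r = v²/a_c = (1.07)²/5.30 = 1.145/5.30 = 0.2160 m.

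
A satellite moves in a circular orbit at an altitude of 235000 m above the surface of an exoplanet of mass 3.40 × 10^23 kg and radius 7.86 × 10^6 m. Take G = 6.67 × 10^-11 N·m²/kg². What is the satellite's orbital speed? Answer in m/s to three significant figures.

1670 m/s

Orbital radius r = R + h = 7.86 × 10^6 + 235000 = 8.095 × 10^6 m.
Gravity supplies the centripetal force: G M m / r² = m v² / r, so v = √(GM/r).
v = √(6.67 × 10^-11 × 3.40 × 10^23 / 8.095 × 10^6) = √(2.801 × 10^6) = 1674 m/s.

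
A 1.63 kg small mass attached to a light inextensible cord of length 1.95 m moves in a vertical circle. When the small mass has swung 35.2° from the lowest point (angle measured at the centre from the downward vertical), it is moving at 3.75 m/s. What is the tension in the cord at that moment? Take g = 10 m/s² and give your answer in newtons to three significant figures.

25.1 N

Take the radial direction toward the centre of the circle as positive. The component of the weight along the string toward the centre is −mg cos φ (φ measured from the bottom), so Newton's second law along the string gives T − mg cos φ = m v²/r.
cos 35.2° = 0.8171, so T = m(v²/r + g cos φ) = 1.63 × ((3.75)²/1.95 + 10.0 × 0.8171) = 1.63 × (7.212 + (8.171)) = 1.63 × 15.38 = 25.07 N.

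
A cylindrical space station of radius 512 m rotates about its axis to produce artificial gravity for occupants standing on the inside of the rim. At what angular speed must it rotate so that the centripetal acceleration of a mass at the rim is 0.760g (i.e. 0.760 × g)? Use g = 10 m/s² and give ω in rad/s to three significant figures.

Centripetal acceleration a_c = ω²r. Setting ω²r = 0.760g:
ω = √(0.760g / r) = √(0.760 × 10.0 / 512) = √0.01484 = 0.1218 rad/s.

0.122 rad/s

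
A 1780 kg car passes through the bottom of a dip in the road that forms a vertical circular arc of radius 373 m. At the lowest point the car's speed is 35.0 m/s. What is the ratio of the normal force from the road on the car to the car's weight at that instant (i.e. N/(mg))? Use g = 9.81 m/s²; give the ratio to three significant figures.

1.33

At the bottom, N − mg = mv²/r, so N = m(v²/r + g) and N/(mg) = v²/(rg) + 1 = (35.0)²/(373 × 9.81) + 1 = 0.3348 + 1 = 1.335.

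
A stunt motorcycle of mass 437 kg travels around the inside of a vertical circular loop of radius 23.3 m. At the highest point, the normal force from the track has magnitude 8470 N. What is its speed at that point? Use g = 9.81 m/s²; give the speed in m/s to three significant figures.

At the top, N + mg = mv²/r, so v = √(r(N/m + g)) = √(23.3 × (8470/437 + 9.81)) = √(23.3 × 29.19) = √680.2 = 26.08 m/s.

26.1 m/s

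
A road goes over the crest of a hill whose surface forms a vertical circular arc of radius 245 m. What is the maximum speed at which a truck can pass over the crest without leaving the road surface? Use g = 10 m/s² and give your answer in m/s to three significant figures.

At the crest the centre of the circle is below the truck, so the net downward (centripetal) force is mg − N = mv²/r.
The truck leaves the road when N → 0, giving v_max = √(g r) = √(10.0 × 245) = 49.50 m/s.

49.5 m/s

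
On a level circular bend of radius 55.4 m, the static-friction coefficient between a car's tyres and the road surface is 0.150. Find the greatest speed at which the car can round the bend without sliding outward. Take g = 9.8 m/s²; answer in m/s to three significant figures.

9.02 m/s

The only inward force on a level bend is static friction, so at the limit f_s = μ_s N = μ_s m g = m v²/r.
Mass cancels: v_max = √(μ_s g r) = √(0.150 × 9.8 × 55.4) = √81.44 = 9.024 m/s.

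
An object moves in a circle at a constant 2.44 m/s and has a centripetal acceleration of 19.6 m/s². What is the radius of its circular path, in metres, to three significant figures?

0.304 m

a_c = v²/r ⇒ r = v²/a_c = (2.44)²/19.6 = 5.954/19.6 = 0.3038 m.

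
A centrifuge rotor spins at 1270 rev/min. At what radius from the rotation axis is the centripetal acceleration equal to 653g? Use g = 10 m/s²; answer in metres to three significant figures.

ω = 1270 rev/min × 2π/60 = 133.0 rad/s.
a_c = ω²r = 653g ⇒ r = 653 × 10.0 / (133.0)² = 6530/17690 = 0.3692 m.

0.369 m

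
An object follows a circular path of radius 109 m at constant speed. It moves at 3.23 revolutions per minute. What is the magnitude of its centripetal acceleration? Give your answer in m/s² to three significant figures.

12.5 m/s²

ω = 3.23 rev/min × 2π/60 = 0.3382 rad/s, so v = ωr = 0.3382 × 109 = 36.87 m/s.
a_c = v²/r = (36.87)²/109 = 1359/109 = 12.47 m/s².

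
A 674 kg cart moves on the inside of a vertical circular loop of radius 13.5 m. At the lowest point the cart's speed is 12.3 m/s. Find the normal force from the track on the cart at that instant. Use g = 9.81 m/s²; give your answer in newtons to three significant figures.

At the lowest point, N points up (toward the centre) and the weight mg points down (away from the centre), so the net inward force is N − mg = mv²/r.
N = m(v²/r + g) = 674 × ((12.3)²/13.5 + 9.81) = 674 × (11.21 + 9.81) = 674 × 21.02 = 14170 N.

14200 N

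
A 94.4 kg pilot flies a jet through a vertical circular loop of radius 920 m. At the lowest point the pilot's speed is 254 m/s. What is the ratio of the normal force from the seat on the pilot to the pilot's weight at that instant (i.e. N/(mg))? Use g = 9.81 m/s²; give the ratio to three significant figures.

8.15

At the bottom, N − mg = mv²/r, so N = m(v²/r + g) and N/(mg) = v²/(rg) + 1 = (254)²/(920 × 9.81) + 1 = 7.148 + 1 = 8.148.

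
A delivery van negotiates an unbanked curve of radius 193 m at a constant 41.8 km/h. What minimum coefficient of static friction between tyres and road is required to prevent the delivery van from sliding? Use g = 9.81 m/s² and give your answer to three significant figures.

0.0712

v = 41.8/3.6 = 11.61 m/s.
Friction provides the centripetal force: μ_s m g = m v²/r, so μ_s = v²/(g r) = (11.61)²/(9.81 × 193) = 134.8/1893 = 0.07121.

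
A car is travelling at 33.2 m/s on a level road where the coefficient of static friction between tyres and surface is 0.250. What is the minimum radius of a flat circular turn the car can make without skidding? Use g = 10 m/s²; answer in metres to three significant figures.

441 m

At the limit, μ_s m g = m v²/r, so r_min = v²/(μ_s g) = (33.2)²/(0.250 × 10.0) = 1102/2.500 = 440.9 m.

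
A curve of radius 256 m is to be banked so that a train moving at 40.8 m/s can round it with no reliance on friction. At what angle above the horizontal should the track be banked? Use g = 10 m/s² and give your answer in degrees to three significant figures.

For a frictionless banked turn: horizontally N sinθ = mv²/r and vertically N cosθ = mg.
Dividing: tanθ = v²/(r g) = (40.8)²/(256 × 10.0) = 1665/2560 = 0.6502.
θ = arctan(0.6502) = 33.03°.

33.0°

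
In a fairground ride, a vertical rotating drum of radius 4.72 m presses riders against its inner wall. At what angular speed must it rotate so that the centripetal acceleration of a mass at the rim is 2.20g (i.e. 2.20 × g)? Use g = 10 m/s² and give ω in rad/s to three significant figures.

Centripetal acceleration a_c = ω²r. Setting ω²r = 2.20g:
ω = √(2.20g / r) = √(2.20 × 10.0 / 4.72) = √4.661 = 2.159 rad/s.

2.16 rad/s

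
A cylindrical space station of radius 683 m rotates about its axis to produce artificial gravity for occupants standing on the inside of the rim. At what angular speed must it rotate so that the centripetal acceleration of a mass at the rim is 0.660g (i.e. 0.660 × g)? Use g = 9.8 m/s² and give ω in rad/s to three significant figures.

Centripetal acceleration a_c = ω²r. Setting ω²r = 0.660g:
ω = √(0.660g / r) = √(0.660 × 9.8 / 683) = √0.009470 = 0.09731 rad/s.

0.0973 rad/s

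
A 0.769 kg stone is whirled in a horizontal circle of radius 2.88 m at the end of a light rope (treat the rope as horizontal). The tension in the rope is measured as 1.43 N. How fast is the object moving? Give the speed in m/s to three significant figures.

2.31 m/s

T = m v²/r ⇒ v = √(T r / m) = √(1.43 × 2.88 / 0.769) = √5.356 = 2.314 m/s.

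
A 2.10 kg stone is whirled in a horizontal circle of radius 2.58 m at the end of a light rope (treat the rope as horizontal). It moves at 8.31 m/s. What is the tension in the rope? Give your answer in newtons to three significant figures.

56.2 N

The tension is the only horizontal force, so it supplies the full centripetal force: T = m v²/r = 2.10 × (8.310)²/2.58 = 2.10 × 69.06/2.58 = 56.21 N.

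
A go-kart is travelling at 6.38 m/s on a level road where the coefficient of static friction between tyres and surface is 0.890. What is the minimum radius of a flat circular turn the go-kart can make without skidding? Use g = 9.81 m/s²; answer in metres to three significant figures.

4.66 m

At the limit, μ_s m g = m v²/r, so r_min = v²/(μ_s g) = (6.38)²/(0.890 × 9.81) = 40.70/8.731 = 4.662 m.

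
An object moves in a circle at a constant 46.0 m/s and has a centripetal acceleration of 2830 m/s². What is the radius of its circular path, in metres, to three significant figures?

0.748 m

a_c = v²/r ⇒ r = v²/a_c = (46.0)²/2830 = 2116/2830 = 0.7477 m.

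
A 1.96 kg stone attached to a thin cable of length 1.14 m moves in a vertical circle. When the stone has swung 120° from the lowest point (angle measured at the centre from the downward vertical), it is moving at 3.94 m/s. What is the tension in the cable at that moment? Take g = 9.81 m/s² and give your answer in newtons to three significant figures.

17.1 N

Take the radial direction toward the centre of the circle as positive. The component of the weight along the string toward the centre is −mg cos φ (φ measured from the bottom), so Newton's second law along the string gives T − mg cos φ = m v²/r.
cos 120° = -0.5000, so T = m(v²/r + g cos φ) = 1.96 × ((3.94)²/1.14 + 9.81 × -0.5000) = 1.96 × (13.62 + (-4.905)) = 1.96 × 8.712 = 17.08 N.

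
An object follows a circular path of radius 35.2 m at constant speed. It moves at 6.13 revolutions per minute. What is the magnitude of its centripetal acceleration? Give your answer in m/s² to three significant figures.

14.5 m/s²

ω = 6.13 rev/min × 2π/60 = 0.6419 rad/s, so v = ωr = 0.6419 × 35.2 = 22.60 m/s.
a_c = v²/r = (22.60)²/35.2 = 510.6/35.2 = 14.51 m/s².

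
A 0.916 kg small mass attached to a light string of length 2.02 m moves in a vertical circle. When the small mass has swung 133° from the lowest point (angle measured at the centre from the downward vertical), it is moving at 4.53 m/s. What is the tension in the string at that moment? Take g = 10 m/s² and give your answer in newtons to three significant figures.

3.06 N

Take the radial direction toward the centre of the circle as positive. The component of the weight along the string toward the centre is −mg cos φ (φ measured from the bottom), so Newton's second law along the string gives T − mg cos φ = m v²/r.
cos 133° = -0.6820, so T = m(v²/r + g cos φ) = 0.916 × ((4.53)²/2.02 + 10.0 × -0.6820) = 0.916 × (10.16 + (-6.820)) = 0.916 × 3.339 = 3.058 N.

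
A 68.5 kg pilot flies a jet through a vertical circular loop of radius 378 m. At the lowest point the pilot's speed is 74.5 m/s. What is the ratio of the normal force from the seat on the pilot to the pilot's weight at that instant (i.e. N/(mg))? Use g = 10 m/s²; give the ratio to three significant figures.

At the bottom, N − mg = mv²/r, so N = m(v²/r + g) and N/(mg) = v²/(rg) + 1 = (74.5)²/(378 × 10.0) + 1 = 1.468 + 1 = 2.468.

2.47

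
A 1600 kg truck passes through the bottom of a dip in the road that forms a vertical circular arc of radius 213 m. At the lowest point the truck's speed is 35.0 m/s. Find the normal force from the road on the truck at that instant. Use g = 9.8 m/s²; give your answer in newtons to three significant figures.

At the lowest point, N points up (toward the centre) and the weight mg points down (away from the centre), so the net inward force is N − mg = mv²/r.
N = m(v²/r + g) = 1600 × ((35.0)²/213 + 9.8) = 1600 × (5.751 + 9.8) = 1600 × 15.55 = 24880 N.

24900 N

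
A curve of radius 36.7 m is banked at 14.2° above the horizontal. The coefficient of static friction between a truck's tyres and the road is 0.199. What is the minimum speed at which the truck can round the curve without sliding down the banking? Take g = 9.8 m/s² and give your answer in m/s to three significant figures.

At the minimum speed, friction acts up the slope at its limiting value f = μN. Radially (horizontal, toward centre): N sinθ − μN cosθ = mv²/r. Vertically: N cosθ + μN sinθ = mg.
Dividing: v² = r g (sinθ − μcosθ)/(cosθ + μsinθ).
sinθ − μcosθ = 0.2453 − 0.199×0.9694 = 0.05239; cosθ + μsinθ = 0.9694 + 0.199×0.2453 = 1.018.
v² = 36.7 × 9.8 × 0.05239/1.018 = 18.50 m²/s², so v = 4.302 m/s.

4.30 m/s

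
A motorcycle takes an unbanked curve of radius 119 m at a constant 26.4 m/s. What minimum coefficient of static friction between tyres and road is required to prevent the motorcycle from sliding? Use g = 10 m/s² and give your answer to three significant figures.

0.586

Friction provides the centripetal force: μ_s m g = m v²/r, so μ_s = v²/(g r) = (26.40)²/(10.0 × 119) = 697.0/1190 = 0.5857.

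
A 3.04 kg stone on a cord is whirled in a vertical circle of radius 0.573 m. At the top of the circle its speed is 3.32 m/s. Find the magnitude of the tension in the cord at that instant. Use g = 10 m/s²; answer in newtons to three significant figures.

28.1 N

At the top, both T and the weight mg point inward (toward the centre), so T + mg = mv²/r.
T = m(v²/r − g) = 3.04 × ((3.32)²/0.573 − 10.0) = 3.04 × (19.24 − 10.0) = 3.04 × 9.236 = 28.08 N.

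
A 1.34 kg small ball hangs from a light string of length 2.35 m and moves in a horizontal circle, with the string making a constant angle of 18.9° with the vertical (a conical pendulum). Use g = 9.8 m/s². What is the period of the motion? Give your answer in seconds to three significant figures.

2.99 s

r = L sinθ = 0.7612 m. From T sinθ = mω²r and T cosθ = mg: tanθ = ω²r/g, so ω² = g tanθ / r = g/(L cosθ).
ω = √(g/(L cosθ)) = √(9.8/(2.35 × 0.9461)) = √4.408 = 2.099 rad/s.
Period = 2π/ω = 2.993 s.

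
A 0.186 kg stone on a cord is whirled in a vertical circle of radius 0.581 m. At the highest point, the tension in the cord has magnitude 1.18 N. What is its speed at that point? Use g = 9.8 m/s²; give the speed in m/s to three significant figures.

3.06 m/s

At the top, T + mg = mv²/r, so v = √(r(T/m + g)) = √(0.581 × (1.18/0.186 + 9.8)) = √(0.581 × 16.14) = √9.380 = 3.063 m/s.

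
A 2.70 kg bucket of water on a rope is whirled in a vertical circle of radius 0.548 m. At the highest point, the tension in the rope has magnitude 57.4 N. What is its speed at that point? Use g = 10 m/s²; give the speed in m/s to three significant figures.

At the top, T + mg = mv²/r, so v = √(r(T/m + g)) = √(0.548 × (57.4/2.70 + 10.0)) = √(0.548 × 31.26) = √17.13 = 4.139 m/s.

4.14 m/s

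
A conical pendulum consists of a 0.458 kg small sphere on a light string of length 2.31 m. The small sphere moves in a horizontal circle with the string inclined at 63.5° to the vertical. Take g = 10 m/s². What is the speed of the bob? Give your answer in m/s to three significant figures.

The radius of the circle is r = L sinθ = 2.31 × sin 63.5° = 2.067 m.
Horizontally T sinθ = mv²/r and vertically T cosθ = mg, so tanθ = v²/(rg).
v = √(r g tanθ) = √(2.067 × 10.0 × 2.006) = √41.46 = 6.439 m/s.

6.44 m/s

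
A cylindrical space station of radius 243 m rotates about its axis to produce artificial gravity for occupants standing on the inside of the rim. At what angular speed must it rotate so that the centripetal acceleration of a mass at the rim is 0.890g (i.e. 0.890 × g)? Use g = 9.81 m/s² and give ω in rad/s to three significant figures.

Centripetal acceleration a_c = ω²r. Setting ω²r = 0.890g:
ω = √(0.890g / r) = √(0.890 × 9.81 / 243) = √0.03593 = 0.1896 rad/s.

0.190 rad/s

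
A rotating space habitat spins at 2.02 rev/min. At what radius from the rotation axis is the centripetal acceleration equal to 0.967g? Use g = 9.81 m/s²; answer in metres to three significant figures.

ω = 2.02 rev/min × 2π/60 = 0.2115 rad/s.
a_c = ω²r = 0.967g ⇒ r = 0.967 × 9.81 / (0.2115)² = 9.486/0.04475 = 212.0 m.

212 m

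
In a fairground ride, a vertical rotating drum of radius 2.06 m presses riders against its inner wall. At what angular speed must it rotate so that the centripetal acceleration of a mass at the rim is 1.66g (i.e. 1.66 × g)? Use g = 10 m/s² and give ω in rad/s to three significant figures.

2.84 rad/s

Centripetal acceleration a_c = ω²r. Setting ω²r = 1.66g:
ω = √(1.66g / r) = √(1.66 × 10.0 / 2.06) = √8.058 = 2.839 rad/s.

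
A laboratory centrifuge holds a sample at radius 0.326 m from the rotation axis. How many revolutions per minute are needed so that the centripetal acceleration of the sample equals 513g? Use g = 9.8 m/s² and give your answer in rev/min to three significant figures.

Require ω²r = 513g, so ω = √(513 × 9.8/0.326) = 124.2 rad/s.
In rev/min: ω × 60/(2π) = 124.2 × 60/(2π) = 1186 rev/min.

1190 rev/min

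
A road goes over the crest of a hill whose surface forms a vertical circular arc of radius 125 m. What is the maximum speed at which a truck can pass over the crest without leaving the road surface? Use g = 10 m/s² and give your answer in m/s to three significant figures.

At the crest the centre of the circle is below the truck, so the net downward (centripetal) force is mg − N = mv²/r.
The truck leaves the road when N → 0, giving v_max = √(g r) = √(10.0 × 125) = 35.36 m/s.

35.4 m/s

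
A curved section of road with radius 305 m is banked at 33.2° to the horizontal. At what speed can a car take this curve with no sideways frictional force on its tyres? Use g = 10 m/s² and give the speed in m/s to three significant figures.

44.7 m/s

On a frictionless banked curve, N sinθ = mv²/r and N cosθ = mg, so tanθ = v²/(rg).
v = √(r g tanθ) = √(305 × 10.0 × tan 33.2°) = √(305 × 10.0 × 0.6544) = √1996 = 44.68 m/s.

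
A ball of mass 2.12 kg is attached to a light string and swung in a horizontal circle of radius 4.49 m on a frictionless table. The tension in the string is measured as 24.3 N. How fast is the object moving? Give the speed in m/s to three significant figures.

7.17 m/s

T = m v²/r ⇒ v = √(T r / m) = √(24.3 × 4.49 / 2.12) = √51.47 = 7.174 m/s.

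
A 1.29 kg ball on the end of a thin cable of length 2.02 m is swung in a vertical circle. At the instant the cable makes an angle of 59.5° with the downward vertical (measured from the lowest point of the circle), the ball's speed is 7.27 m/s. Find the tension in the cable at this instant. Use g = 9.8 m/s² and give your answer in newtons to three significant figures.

40.2 N

Take the radial direction toward the centre of the circle as positive. The component of the weight along the string toward the centre is −mg cos φ (φ measured from the bottom), so Newton's second law along the string gives T − mg cos φ = m v²/r.
cos 59.5° = 0.5075, so T = m(v²/r + g cos φ) = 1.29 × ((7.27)²/2.02 + 9.8 × 0.5075) = 1.29 × (26.16 + (4.974)) = 1.29 × 31.14 = 40.17 N.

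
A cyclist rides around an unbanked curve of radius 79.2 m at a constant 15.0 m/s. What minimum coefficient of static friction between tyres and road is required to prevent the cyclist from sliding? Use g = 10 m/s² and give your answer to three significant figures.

0.284

Friction provides the centripetal force: μ_s m g = m v²/r, so μ_s = v²/(g r) = (15.00)²/(10.0 × 79.2) = 225.0/792.0 = 0.2841.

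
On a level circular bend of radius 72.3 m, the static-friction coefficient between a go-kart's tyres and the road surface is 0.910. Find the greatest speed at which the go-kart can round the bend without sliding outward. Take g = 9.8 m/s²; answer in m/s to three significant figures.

25.4 m/s

Friction provides the centripetal force on a flat curve. At maximum speed it is at its limiting value: μ_s m g = m v²/r.
Mass cancels: v_max = √(μ_s g r) = √(0.910 × 9.8 × 72.3) = √644.8 = 25.39 m/s.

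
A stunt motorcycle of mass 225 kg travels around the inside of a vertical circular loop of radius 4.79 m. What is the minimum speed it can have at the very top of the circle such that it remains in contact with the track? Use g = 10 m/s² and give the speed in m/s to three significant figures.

At the top, both weight mg and N point toward the centre: N + mg = mv²/r.
At minimum speed N → 0, so mg = mv_min²/r ⇒ v_min = √(g r) = √(10.0 × 4.79) = 6.921 m/s.

6.92 m/s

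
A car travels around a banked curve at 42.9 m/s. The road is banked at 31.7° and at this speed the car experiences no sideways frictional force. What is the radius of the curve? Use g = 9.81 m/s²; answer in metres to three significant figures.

304 m

Frictionless banking: tanθ = v²/(rg), so r = v²/(g tanθ).
r = (42.9)²/(9.81 × tan 31.7°) = 1840/(9.81 × 0.6176) = 1840/6.059 = 303.8 m.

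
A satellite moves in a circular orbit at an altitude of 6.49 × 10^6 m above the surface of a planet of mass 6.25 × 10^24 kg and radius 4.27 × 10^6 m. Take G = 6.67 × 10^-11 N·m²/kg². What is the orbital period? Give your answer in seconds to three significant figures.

10900 s

r = R + h = 4.27 × 10^6 + 6.49 × 10^6 = 1.076 × 10^7 m. Gravity provides the centripetal force: G M m / r² = m v² / r ⇒ v = √(GM/r) = 6224 m/s.
T = 2πr/v = 2π × 1.076 × 10^7 / 6224 = 10860 s.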